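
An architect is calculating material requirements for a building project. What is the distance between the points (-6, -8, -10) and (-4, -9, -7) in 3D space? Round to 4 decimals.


3D distance between two points
P1 = (-6, -8, -10), P2 = (-4, -9, -7)
Formula: d = sqrt((x2-x1)^2 + (y2-y1)^2 + (z2-z1)^2)
dx = -4 - -6 = 2
dy = -9 - -8 = -1
dz = -7 - -10 = 3
dx^2 + dy^2 + dz^2 = 4 + 1 + 9 = 14
d = sqrt(14)
d = 3.7417
3.7417 units


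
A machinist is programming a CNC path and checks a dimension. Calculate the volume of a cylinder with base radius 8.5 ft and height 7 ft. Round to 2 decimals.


Shape: cylinder
Radius r = 8.5 ft, Height h = 7 ft
Formula: V = pi * r^2 * h
r^2 = 72.25
V = pi * 72.25 * 7
V = 505.75 * pi
V = 1588.86
1588.86 ft^3


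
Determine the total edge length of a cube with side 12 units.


Shape: cube
Side s = 12 units
A cube has 12 edges, all equal.
Formula: total edge length = 12 * s
Total = 12 * 12
Total = 144
144 units


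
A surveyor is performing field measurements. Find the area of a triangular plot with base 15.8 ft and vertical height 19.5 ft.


Shape: triangle
Base b = 15.8 ft, Height h = 19.5 ft
Formula: A = (1/2) * b * h
A = 0.5 * 15.8 * 19.5
A = 0.5 * 308.1
A = 154.05
154.05 ft^2


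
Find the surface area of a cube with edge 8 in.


Shape: cube
Side s = 8 in
A cube has 6 square faces.
Formula: SA = 6 * s^2
s^2 = 64
SA = 6 * 64
SA = 384
384 in^2


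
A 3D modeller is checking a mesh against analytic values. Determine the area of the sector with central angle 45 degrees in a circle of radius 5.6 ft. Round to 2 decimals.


Shape: circular sector
Radius r = 5.6 ft, Angle = 45 degrees
Formula: A = (angle/360) * pi * r^2
r^2 = 31.36
Fraction of circle = 45/360
A = (45/360) * pi * 31.36
A = 3.92 * pi
A = 12.32
12.32 ft^2


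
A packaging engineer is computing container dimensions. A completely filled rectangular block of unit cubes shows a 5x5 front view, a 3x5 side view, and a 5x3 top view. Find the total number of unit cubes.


Orthographic views of a solid rectangular block:
Front view 5 x 5 -> length = 5, height = 5
Side view 3 x 5 -> width = 3, height = 5 (consistent)
Top view 5 x 3 -> confirms length = 5, width = 3
The block is 5 x 3 x 5.
Total unit cubes = 5 * 3 * 5 = 75
75 unit cubes


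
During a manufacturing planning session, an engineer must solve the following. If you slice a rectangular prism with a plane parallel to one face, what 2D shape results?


Solid: rectangular prism
Cutting plane: parallel to one face
Visualize the intersection of the plane with the solid's surface.
The boundary of the cut region is a rectangle.
rectangle


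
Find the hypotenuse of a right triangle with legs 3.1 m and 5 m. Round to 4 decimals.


Shape: right triangle
Legs a = 3.1 m, b = 5 m
Formula: c = sqrt(a^2 + b^2)
a^2 = 9.61, b^2 = 25
a^2 + b^2 = 34.61
c = sqrt(34.61)
c = 5.883
5.883 m


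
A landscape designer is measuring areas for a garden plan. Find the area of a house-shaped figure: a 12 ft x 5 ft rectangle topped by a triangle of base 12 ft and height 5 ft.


Composite shape: rectangle + triangle
Rectangle area = 12 * 5 = 60
Triangle area = 0.5 * 12 * 5 = 30
Total = 60 + 30
Total = 90
90 ft^2


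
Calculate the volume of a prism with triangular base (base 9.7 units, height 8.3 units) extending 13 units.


Shape: triangular prism
Triangle base = 9.7 units, triangle height = 8.3 units, prism length L = 13 units
Formula: V = (1/2 * b * h_tri) * L
Cross-section area = 0.5 * 9.7 * 8.3 = 40.255
V = 40.255 * 13
V = 523.315
523.315 units^3


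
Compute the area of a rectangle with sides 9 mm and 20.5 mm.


Shape: rectangle
Length l = 9 mm, Width w = 20.5 mm
Formula: A = l * w
A = 9 * 20.5
A = 184.5
184.5 mm^2


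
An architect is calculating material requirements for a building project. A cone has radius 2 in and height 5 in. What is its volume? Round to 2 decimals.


Shape: cone
Radius r = 2 in, Height h = 5 in
Formula: V = (1/3) * pi * r^2 * h
r^2 = 4
pi * r^2 * h = pi * 4 * 5 = 20 * pi
V = 20 * pi / 3
V = 20.94
20.94 in^3


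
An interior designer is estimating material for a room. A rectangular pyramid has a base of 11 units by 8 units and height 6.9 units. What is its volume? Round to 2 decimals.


Shape: rectangular pyramid
Base: 11 units x 8 units, Height h = 6.9 units
Formula: V = (1/3) * base_area * h
base_area = 11 * 8 = 88
base_area * h = 88 * 6.9 = 607.2
V = 607.2 / 3
V = 202.4
202.4 units^3


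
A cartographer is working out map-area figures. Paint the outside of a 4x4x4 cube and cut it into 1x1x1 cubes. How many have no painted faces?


Large cube: 4 x 4 x 4, cut into unit cubes.
n = 4, so n - 2 = 2
Unpainted cubes form the interior (n - 2)^3 block.
(n - 2)^3 = 2^3 = 8
8 unit cubes


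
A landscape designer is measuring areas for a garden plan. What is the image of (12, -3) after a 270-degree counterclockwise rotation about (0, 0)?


Transformation: rotation about the origin
Original point: (12, -3)
Rule for 270 deg counterclockwise: (x, y) -> (y, -x)
Apply: (12, -3) -> (-3, -12)
(-3, -12)


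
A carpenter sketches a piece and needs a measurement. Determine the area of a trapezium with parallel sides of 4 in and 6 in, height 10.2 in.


Shape: trapezoid
Parallel sides a = 4 in, b = 6 in; Height h = 10.2 in
Formula: A = (a + b) * h / 2
a + b = 4 + 6 = 10
A = 10 * 10.2 / 2
A = 102 / 2
A = 51
51 in^2


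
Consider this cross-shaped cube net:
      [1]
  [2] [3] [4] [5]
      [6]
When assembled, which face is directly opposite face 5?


Net: cross layout. Take square 3 as the base (bottom).
Fold the four squares in the horizontal row up around 3: 2 -> left, 4 -> right, 5 wraps to the top.
Fold 1 and 6 up from 3: 1 -> back, 6 -> front.
Opposite pairs are therefore: (1, 6), (2, 4), (3, 5).
Face 5 is opposite face 3.
face 3


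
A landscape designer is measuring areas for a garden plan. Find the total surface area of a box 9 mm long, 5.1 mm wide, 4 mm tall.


Shape: rectangular prism
l = 9 mm, w = 5.1 mm, h = 4 mm
Formula: SA = 2(lw + lh + wh)
lw = 45.9, lh = 36, wh = 20.4
lw + lh + wh = 102.3
SA = 2 * 102.3
SA = 204.6
204.6 mm^2


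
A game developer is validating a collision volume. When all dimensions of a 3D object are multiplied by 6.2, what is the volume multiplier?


Linear scale factor k = 6.2
Rule: under a linear scaling by k, volumes scale by k^3.
k^3 = 6.2 * 6.2 * 6.2
k^3 = 38.44 * 6.2
k^3 = 238.328
Volume scales by a factor of 238.328.
238.328 (dimensionless)


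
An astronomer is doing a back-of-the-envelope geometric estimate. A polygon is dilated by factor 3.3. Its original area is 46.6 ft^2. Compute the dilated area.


Linear scale factor k = 3.3
Original area = 46.6 ft^2
Rule: under a linear scaling by k, areas scale by k^2.
k^2 = 3.3^2 = 10.89
New area = 46.6 * 10.89
New area = 507.474
507.474 ft^2


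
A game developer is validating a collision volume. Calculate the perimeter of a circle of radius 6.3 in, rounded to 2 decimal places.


Shape: circle
Radius r = 6.3 in
Formula: C = 2 * pi * r
C = 2 * pi * 6.3
C = 12.6 * pi
C = 39.58
39.58 in


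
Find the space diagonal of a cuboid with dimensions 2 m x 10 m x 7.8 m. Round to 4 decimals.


Shape: rectangular box (space diagonal)
l = 2 m, w = 10 m, h = 7.8 m
Visualize: the diagonal of the base, then a right triangle with that diagonal and the height.
Formula: d = sqrt(l^2 + w^2 + h^2)
l^2 + w^2 + h^2 = 4 + 100 + 60.84 = 164.84
d = sqrt(164.84)
d = 12.839
12.839 m


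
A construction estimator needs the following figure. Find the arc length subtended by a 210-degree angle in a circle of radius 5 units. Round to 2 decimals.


Shape: circular arc
Radius r = 5 units, Angle = 210 degrees
Formula: L = (angle/360) * 2 * pi * r
2 * pi * r = 10 * pi
L = (210/360) * 10 * pi
L = 5.833333 * pi
L = 18.33
18.33 units


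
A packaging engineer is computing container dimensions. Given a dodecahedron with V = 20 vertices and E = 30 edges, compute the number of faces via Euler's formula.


Polyhedron: dodecahedron
Euler's formula for convex polyhedra: V - E + F = 2
Given: V = 20 vertices and E = 30 edges
Solve for F:
F = 2 + E - V = 2 + 30 - 20 = 12
12 faces


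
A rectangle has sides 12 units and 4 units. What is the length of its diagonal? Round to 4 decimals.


Shape: rectangle (diagonal via Pythagoras)
Sides: 12 units and 4 units
Formula: d = sqrt(l^2 + w^2)
l^2 = 144, w^2 = 16
l^2 + w^2 = 160
d = sqrt(160)
d = 12.6491
12.6491 units


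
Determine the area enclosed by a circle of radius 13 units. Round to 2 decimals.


Shape: circle
Radius r = 13 units
Formula: A = pi * r^2
r^2 = 13^2 = 169
A = pi * 169
A = 530.93
530.93 units^2


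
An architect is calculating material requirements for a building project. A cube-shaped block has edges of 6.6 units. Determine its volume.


Shape: cube
Side s = 6.6 units
Formula: V = s^3
V = 6.6 * 6.6 * 6.6
V = 43.56 * 6.6
V = 287.496
287.496 units^3


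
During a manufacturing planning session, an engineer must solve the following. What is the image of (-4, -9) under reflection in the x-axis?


Transformation: reflection
Original point: (-4, -9)
Rule for reflection over the x-axis: (x, y) -> (x, -y)
Apply: (-4, -9) -> (-4, 9)
(-4, 9)


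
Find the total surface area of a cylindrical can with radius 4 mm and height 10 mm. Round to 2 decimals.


Shape: closed cylinder
Radius r = 4 mm, Height h = 10 mm
Formula: SA = 2*pi*r^2 + 2*pi*r*h = 2*pi*r*(r + h)
r + h = 14
2 * r * (r + h) = 2 * 4 * 14 = 112
SA = 112 * pi
SA = 351.86
351.86 mm^2


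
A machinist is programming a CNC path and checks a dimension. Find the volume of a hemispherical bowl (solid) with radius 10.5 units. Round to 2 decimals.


Shape: hemisphere (half of a sphere)
Radius r = 10.5 units
Formula: V = (1/2) * (4/3) * pi * r^3 = (2/3) * pi * r^3
r^3 = 1157.625
(2/3) * 1157.625 = 771.75
V = 771.75 * pi
V = 2424.52
2424.52 units^3


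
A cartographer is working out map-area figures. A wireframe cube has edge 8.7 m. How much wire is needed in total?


Shape: cube
Side s = 8.7 m
A cube has 12 edges, all equal.
Formula: total edge length = 12 * s
Total = 12 * 8.7
Total = 104.4
104.4 m


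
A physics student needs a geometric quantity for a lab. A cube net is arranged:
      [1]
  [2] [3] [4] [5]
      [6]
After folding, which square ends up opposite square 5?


Net: cross layout. Take square 3 as the base (bottom).
Fold the four squares in the horizontal row up around 3: 2 -> left, 4 -> right, 5 wraps to the top.
Fold 1 and 6 up from 3: 1 -> back, 6 -> front.
Opposite pairs are therefore: (1, 6), (2, 4), (3, 5).
Face 5 is opposite face 3.
face 3


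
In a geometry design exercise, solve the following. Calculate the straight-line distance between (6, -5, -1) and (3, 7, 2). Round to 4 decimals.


3D distance between two points
P1 = (6, -5, -1), P2 = (3, 7, 2)
Formula: d = sqrt((x2-x1)^2 + (y2-y1)^2 + (z2-z1)^2)
dx = 3 - 6 = -3
dy = 7 - -5 = 12
dz = 2 - -1 = 3
dx^2 + dy^2 + dz^2 = 9 + 144 + 9 = 162
d = sqrt(162)
d = 12.7279
12.7279 units


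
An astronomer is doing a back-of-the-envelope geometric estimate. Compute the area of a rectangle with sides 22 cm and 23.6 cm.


Shape: rectangle
Length l = 22 cm, Width w = 23.6 cm
Formula: A = l * w
A = 22 * 23.6
A = 519.2
519.2 cm^2


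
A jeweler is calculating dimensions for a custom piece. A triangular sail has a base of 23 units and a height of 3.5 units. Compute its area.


Shape: triangle
Base b = 23 units, Height h = 3.5 units
Formula: A = (1/2) * b * h
A = 0.5 * 23 * 3.5
A = 0.5 * 80.5
A = 40.25
40.25 units^2


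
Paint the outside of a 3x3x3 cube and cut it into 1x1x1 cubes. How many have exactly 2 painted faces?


Large cube: 3 x 3 x 3, cut into unit cubes.
n = 3, so n - 2 = 1
Cubes with 2 painted faces lie along the edges, excluding corners.
A cube has 12 edges; each contributes (n - 2) = 1 such cubes.
Count = 12 * 1 = 12
12 unit cubes


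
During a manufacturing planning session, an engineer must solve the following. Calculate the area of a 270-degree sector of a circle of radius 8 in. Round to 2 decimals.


Shape: circular sector
Radius r = 8 in, Angle = 270 degrees
Formula: A = (angle/360) * pi * r^2
r^2 = 64
Fraction of circle = 270/360
A = (270/360) * pi * 64
A = 48 * pi
A = 150.8
150.8 in^2


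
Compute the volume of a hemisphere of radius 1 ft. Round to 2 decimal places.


Shape: hemisphere (half of a sphere)
Radius r = 1 ft
Formula: V = (1/2) * (4/3) * pi * r^3 = (2/3) * pi * r^3
r^3 = 1
(2/3) * 1 = 0.666667
V = 0.666667 * pi
V = 2.09
2.09 ft^3


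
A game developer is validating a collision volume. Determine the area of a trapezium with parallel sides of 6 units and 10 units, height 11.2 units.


Shape: trapezoid
Parallel sides a = 6 units, b = 10 units; Height h = 11.2 units
Formula: A = (a + b) * h / 2
a + b = 6 + 10 = 16
A = 16 * 11.2 / 2
A = 179.2 / 2
A = 89.6
89.6 units^2


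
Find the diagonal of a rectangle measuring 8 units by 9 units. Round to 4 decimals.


Shape: rectangle (diagonal via Pythagoras)
Sides: 8 units and 9 units
Formula: d = sqrt(l^2 + w^2)
l^2 = 64, w^2 = 81
l^2 + w^2 = 145
d = sqrt(145)
d = 12.0416
12.0416 units


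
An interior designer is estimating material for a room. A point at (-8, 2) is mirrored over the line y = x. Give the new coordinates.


Transformation: reflection
Original point: (-8, 2)
Rule for reflection over y = x: (x, y) -> (y, x)
Apply: (-8, 2) -> (2, -8)
(2, -8)


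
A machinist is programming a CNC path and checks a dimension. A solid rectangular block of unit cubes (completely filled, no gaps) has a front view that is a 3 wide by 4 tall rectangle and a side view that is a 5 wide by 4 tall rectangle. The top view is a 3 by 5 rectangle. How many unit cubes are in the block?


Orthographic views of a solid rectangular block:
Front view 3 x 4 -> length = 3, height = 4
Side view 5 x 4 -> width = 5, height = 4 (consistent)
Top view 3 x 5 -> confirms length = 3, width = 5
The block is 3 x 5 x 4.
Total unit cubes = 3 * 5 * 4 = 60
60 unit cubes


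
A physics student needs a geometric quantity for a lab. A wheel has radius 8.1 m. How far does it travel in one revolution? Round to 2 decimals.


Shape: circle
Radius r = 8.1 m
Formula: C = 2 * pi * r
C = 2 * pi * 8.1
C = 16.2 * pi
C = 50.89
50.89 m


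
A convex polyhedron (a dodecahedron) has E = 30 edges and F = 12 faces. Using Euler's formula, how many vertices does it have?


Polyhedron: dodecahedron
Euler's formula for convex polyhedra: V - E + F = 2
Given: E = 30 edges and F = 12 faces
Solve for V:
V = 2 + E - F = 2 + 30 - 12 = 20
20 vertices


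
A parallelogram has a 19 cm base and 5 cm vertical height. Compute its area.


Shape: parallelogram
Base b = 19 cm, Height h = 5 cm
Formula: A = b * h
A = 19 * 5
A = 95
95 cm^2


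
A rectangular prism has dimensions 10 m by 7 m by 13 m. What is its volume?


Shape: rectangular prism
l = 10 m, w = 7 m, h = 13 m
Formula: V = l * w * h
V = 10 * 7 * 13
V = 70 * 13
V = 910
910 m^3


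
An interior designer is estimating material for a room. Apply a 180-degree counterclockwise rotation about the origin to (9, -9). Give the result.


Transformation: rotation about the origin
Original point: (9, -9)
Rule for 180 deg: (x, y) -> (-x, -y)
Apply: (9, -9) -> (-9, 9)
(-9, 9)


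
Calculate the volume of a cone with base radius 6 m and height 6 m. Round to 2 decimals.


Shape: cone
Radius r = 6 m, Height h = 6 m
Formula: V = (1/3) * pi * r^2 * h
r^2 = 36
pi * r^2 * h = pi * 36 * 6 = 216 * pi
V = 216 * pi / 3
V = 226.19
226.19 m^3


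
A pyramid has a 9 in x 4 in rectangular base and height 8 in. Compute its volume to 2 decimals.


Shape: rectangular pyramid
Base: 9 in x 4 in, Height h = 8 in
Formula: V = (1/3) * base_area * h
base_area = 9 * 4 = 36
base_area * h = 36 * 8 = 288
V = 288 / 3
V = 96
96 in^3


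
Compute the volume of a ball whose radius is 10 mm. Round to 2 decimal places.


Shape: sphere
Radius r = 10 mm
Formula: V = (4/3) * pi * r^3
r^3 = 1000
(4/3) * 1000 = 1333.333333
V = 1333.333333 * pi
V = 4188.79
4188.79 mm^3


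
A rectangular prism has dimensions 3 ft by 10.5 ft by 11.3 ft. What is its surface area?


Shape: rectangular prism
l = 3 ft, w = 10.5 ft, h = 11.3 ft
Formula: SA = 2(lw + lh + wh)
lw = 31.5, lh = 33.9, wh = 118.65
lw + lh + wh = 184.05
SA = 2 * 184.05
SA = 368.1
368.1 ft^2


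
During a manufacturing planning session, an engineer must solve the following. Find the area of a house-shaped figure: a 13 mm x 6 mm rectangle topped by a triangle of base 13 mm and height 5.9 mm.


Composite shape: rectangle + triangle
Rectangle area = 13 * 6 = 78
Triangle area = 0.5 * 13 * 5.9 = 38.35
Total = 78 + 38.35
Total = 116.35
116.35 mm^2


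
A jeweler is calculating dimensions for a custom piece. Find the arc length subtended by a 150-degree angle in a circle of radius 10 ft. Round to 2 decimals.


Shape: circular arc
Radius r = 10 ft, Angle = 150 degrees
Formula: L = (angle/360) * 2 * pi * r
2 * pi * r = 20 * pi
L = (150/360) * 20 * pi
L = 8.333333 * pi
L = 26.18
26.18 ft


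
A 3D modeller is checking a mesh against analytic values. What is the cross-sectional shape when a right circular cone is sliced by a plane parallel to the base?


Solid: right circular cone
Cutting plane: parallel to the base
Visualize the intersection of the plane with the solid's surface.
The boundary of the cut region is a circle.
circle


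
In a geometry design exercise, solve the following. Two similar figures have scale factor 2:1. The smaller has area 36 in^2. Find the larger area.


Linear scale factor k = 2
Original area = 36 in^2
Rule: under a linear scaling by k, areas scale by k^2.
k^2 = 2^2 = 4
New area = 36 * 4
New area = 144
144 in^2


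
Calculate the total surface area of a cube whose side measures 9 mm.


Shape: cube
Side s = 9 mm
A cube has 6 square faces.
Formula: SA = 6 * s^2
s^2 = 81
SA = 6 * 81
SA = 486
486 mm^2


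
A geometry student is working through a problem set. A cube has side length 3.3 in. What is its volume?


Shape: cube
Side s = 3.3 in
Formula: V = s^3
V = 3.3 * 3.3 * 3.3
V = 10.89 * 3.3
V = 35.937
35.937 in^3


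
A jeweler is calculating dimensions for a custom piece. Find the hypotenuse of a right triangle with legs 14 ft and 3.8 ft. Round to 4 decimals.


Shape: right triangle
Legs a = 14 ft, b = 3.8 ft
Formula: c = sqrt(a^2 + b^2)
a^2 = 196, b^2 = 14.44
a^2 + b^2 = 210.44
c = sqrt(210.44)
c = 14.5066
14.5066 ft


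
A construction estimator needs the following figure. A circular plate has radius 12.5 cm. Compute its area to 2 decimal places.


Shape: circle
Radius r = 12.5 cm
Formula: A = pi * r^2
r^2 = 12.5^2 = 156.25
A = pi * 156.25
A = 490.87
490.87 cm^2


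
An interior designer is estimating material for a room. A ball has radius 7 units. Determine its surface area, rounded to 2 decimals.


Shape: sphere
Radius r = 7 units
Formula: SA = 4 * pi * r^2
r^2 = 49
SA = 4 * pi * 49
SA = 196 * pi
SA = 615.75
615.75 units^2


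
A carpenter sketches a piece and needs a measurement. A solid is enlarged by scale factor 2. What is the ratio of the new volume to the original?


Linear scale factor k = 2
Rule: under a linear scaling by k, volumes scale by k^3.
k^3 = 2 * 2 * 2
k^3 = 4 * 2
k^3 = 8
Volume scales by a factor of 8.
8 (dimensionless)


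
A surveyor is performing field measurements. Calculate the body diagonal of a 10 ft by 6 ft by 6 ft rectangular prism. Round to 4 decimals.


Shape: rectangular box (space diagonal)
l = 10 ft, w = 6 ft, h = 6 ft
Visualize: the diagonal of the base, then a right triangle with that diagonal and the height.
Formula: d = sqrt(l^2 + w^2 + h^2)
l^2 + w^2 + h^2 = 100 + 36 + 36 = 172
d = sqrt(172)
d = 13.1149
13.1149 ft


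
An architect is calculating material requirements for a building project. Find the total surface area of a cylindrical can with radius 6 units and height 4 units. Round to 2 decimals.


Shape: closed cylinder
Radius r = 6 units, Height h = 4 units
Formula: SA = 2*pi*r^2 + 2*pi*r*h = 2*pi*r*(r + h)
r + h = 10
2 * r * (r + h) = 2 * 6 * 10 = 120
SA = 120 * pi
SA = 376.99
376.99 units^2


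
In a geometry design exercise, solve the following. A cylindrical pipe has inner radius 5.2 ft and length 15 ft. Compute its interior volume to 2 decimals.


Shape: cylinder
Radius r = 5.2 ft, Height h = 15 ft
Formula: V = pi * r^2 * h
r^2 = 27.04
V = pi * 27.04 * 15
V = 405.6 * pi
V = 1274.23
1274.23 ft^3


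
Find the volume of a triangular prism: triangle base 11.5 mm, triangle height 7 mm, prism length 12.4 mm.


Shape: triangular prism
Triangle base = 11.5 mm, triangle height = 7 mm, prism length L = 12.4 mm
Formula: V = (1/2 * b * h_tri) * L
Cross-section area = 0.5 * 11.5 * 7 = 40.25
V = 40.25 * 12.4
V = 499.1
499.1 mm^3


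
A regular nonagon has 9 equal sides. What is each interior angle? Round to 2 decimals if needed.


Shape: regular nonagon (9 sides)
Formula: interior angle = (n - 2) * 180 / n
(n - 2) = 7
(n - 2) * 180 = 1260
angle = 1260 / 9
angle = 140
140 degrees


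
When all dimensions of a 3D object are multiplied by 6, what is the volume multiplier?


Linear scale factor k = 6
Rule: under a linear scaling by k, volumes scale by k^3.
k^3 = 6 * 6 * 6
k^3 = 36 * 6
k^3 = 216
Volume scales by a factor of 216.
216 (dimensionless)


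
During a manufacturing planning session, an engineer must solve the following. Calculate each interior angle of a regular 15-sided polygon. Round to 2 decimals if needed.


Shape: regular pentadecagon (15 sides)
Formula: interior angle = (n - 2) * 180 / n
(n - 2) = 13
(n - 2) * 180 = 2340
angle = 2340 / 15
angle = 156
156 degrees


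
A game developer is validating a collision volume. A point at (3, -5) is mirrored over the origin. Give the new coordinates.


Transformation: reflection
Original point: (3, -5)
Rule for reflection through the origin: (x, y) -> (-x, -y)
Apply: (3, -5) -> (-3, 5)
(-3, 5)


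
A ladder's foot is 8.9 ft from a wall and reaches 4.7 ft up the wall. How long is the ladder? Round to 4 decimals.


Shape: right triangle
Legs a = 8.9 ft, b = 4.7 ft
Formula: c = sqrt(a^2 + b^2)
a^2 = 79.21, b^2 = 22.09
a^2 + b^2 = 101.3
c = sqrt(101.3)
c = 10.0648
10.0648 ft


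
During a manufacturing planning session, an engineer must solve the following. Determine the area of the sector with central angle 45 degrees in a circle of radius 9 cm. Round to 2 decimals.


Shape: circular sector
Radius r = 9 cm, Angle = 45 degrees
Formula: A = (angle/360) * pi * r^2
r^2 = 81
Fraction of circle = 45/360
A = (45/360) * pi * 81
A = 10.125 * pi
A = 31.81
31.81 cm^2


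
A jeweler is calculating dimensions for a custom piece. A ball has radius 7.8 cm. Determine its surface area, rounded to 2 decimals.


Shape: sphere
Radius r = 7.8 cm
Formula: SA = 4 * pi * r^2
r^2 = 60.84
SA = 4 * pi * 60.84
SA = 243.36 * pi
SA = 764.54
764.54 cm^2


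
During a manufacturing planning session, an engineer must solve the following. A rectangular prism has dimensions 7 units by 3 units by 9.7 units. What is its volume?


Shape: rectangular prism
l = 7 units, w = 3 units, h = 9.7 units
Formula: V = l * w * h
V = 7 * 3 * 9.7
V = 21 * 9.7
V = 203.7
203.7 units^3


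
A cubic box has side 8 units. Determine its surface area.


Shape: cube
Side s = 8 units
A cube has 6 square faces.
Formula: SA = 6 * s^2
s^2 = 64
SA = 6 * 64
SA = 384
384 units^2


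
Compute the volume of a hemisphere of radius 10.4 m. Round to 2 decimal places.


Shape: hemisphere (half of a sphere)
Radius r = 10.4 m
Formula: V = (1/2) * (4/3) * pi * r^3 = (2/3) * pi * r^3
r^3 = 1124.864
(2/3) * 1124.864 = 749.909333
V = 749.909333 * pi
V = 2355.91
2355.91 m^3


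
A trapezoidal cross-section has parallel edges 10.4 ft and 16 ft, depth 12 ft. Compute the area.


Shape: trapezoid
Parallel sides a = 10.4 ft, b = 16 ft; Height h = 12 ft
Formula: A = (a + b) * h / 2
a + b = 10.4 + 16 = 26.4
A = 26.4 * 12 / 2
A = 316.8 / 2
A = 158.4
158.4 ft^2


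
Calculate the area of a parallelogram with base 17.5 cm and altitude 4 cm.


Shape: parallelogram
Base b = 17.5 cm, Height h = 4 cm
Formula: A = b * h
A = 17.5 * 4
A = 70
70 cm^2


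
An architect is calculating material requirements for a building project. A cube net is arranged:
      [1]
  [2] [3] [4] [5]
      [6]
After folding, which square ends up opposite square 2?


Net: cross layout. Take square 3 as the base (bottom).
Fold the four squares in the horizontal row up around 3: 2 -> left, 4 -> right, 5 wraps to the top.
Fold 1 and 6 up from 3: 1 -> back, 6 -> front.
Opposite pairs are therefore: (1, 6), (2, 4), (3, 5).
Face 2 is opposite face 4.
face 4


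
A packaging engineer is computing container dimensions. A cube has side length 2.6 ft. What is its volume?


Shape: cube
Side s = 2.6 ft
Formula: V = s^3
V = 2.6 * 2.6 * 2.6
V = 6.76 * 2.6
V = 17.576
17.576 ft^3


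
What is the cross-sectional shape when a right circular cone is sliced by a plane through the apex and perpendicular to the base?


Solid: right circular cone
Cutting plane: through the apex and perpendicular to the base
Visualize the intersection of the plane with the solid's surface.
The boundary of the cut region is a isosceles triangle.
isosceles triangle


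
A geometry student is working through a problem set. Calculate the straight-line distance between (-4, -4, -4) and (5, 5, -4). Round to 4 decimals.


3D distance between two points
P1 = (-4, -4, -4), P2 = (5, 5, -4)
Formula: d = sqrt((x2-x1)^2 + (y2-y1)^2 + (z2-z1)^2)
dx = 5 - -4 = 9
dy = 5 - -4 = 9
dz = -4 - -4 = 0
dx^2 + dy^2 + dz^2 = 81 + 81 + 0 = 162
d = sqrt(162)
d = 12.7279
12.7279 units


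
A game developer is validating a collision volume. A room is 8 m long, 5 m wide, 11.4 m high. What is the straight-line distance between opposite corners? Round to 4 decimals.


Shape: rectangular box (space diagonal)
l = 8 m, w = 5 m, h = 11.4 m
Visualize: the diagonal of the base, then a right triangle with that diagonal and the height.
Formula: d = sqrt(l^2 + w^2 + h^2)
l^2 + w^2 + h^2 = 64 + 25 + 129.96 = 218.96
d = sqrt(218.96)
d = 14.7973
14.7973 m


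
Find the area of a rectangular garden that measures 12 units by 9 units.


Shape: rectangle
Length l = 12 units, Width w = 9 units
Formula: A = l * w
A = 12 * 9
A = 108
108 units^2


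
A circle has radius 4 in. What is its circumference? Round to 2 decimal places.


Shape: circle
Radius r = 4 in
Formula: C = 2 * pi * r
C = 2 * pi * 4
C = 8 * pi
C = 25.13
25.13 in


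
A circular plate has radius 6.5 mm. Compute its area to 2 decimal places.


Shape: circle
Radius r = 6.5 mm
Formula: A = pi * r^2
r^2 = 6.5^2 = 42.25
A = pi * 42.25
A = 132.73
132.73 mm^2


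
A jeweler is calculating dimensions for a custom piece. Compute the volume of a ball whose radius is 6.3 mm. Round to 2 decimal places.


Shape: sphere
Radius r = 6.3 mm
Formula: V = (4/3) * pi * r^3
r^3 = 250.047
(4/3) * 250.047 = 333.396
V = 333.396 * pi
V = 1047.39
1047.39 mm^3


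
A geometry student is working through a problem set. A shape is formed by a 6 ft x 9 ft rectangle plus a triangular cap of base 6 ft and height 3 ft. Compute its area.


Composite shape: rectangle + triangle
Rectangle area = 6 * 9 = 54
Triangle area = 0.5 * 6 * 3 = 9
Total = 54 + 9
Total = 63
63 ft^2


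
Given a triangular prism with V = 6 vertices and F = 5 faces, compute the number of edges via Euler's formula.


Polyhedron: triangular prism
Euler's formula for convex polyhedra: V - E + F = 2
Given: V = 6 vertices and F = 5 faces
Solve for E:
E = V + F - 2 = 6 + 5 - 2 = 9
9 edges


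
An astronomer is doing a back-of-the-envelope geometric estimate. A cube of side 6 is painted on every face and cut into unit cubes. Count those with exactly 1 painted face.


Large cube: 6 x 6 x 6, cut into unit cubes.
n = 6, so n - 2 = 4
Cubes with 1 painted face lie in the interior of each face.
A cube has 6 faces; each contributes (n - 2)^2 = 16 such cubes.
Count = 6 * 16 = 96
96 unit cubes


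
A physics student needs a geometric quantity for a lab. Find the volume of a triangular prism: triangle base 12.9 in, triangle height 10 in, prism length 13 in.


Shape: triangular prism
Triangle base = 12.9 in, triangle height = 10 in, prism length L = 13 in
Formula: V = (1/2 * b * h_tri) * L
Cross-section area = 0.5 * 12.9 * 10 = 64.5
V = 64.5 * 13
V = 838.5
838.5 in^3


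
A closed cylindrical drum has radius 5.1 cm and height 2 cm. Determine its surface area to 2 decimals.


Shape: closed cylinder
Radius r = 5.1 cm, Height h = 2 cm
Formula: SA = 2*pi*r^2 + 2*pi*r*h = 2*pi*r*(r + h)
r + h = 7.1
2 * r * (r + h) = 2 * 5.1 * 7.1 = 72.42
SA = 72.42 * pi
SA = 227.51
227.51 cm^2


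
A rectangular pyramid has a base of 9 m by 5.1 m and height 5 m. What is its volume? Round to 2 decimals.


Shape: rectangular pyramid
Base: 9 m x 5.1 m, Height h = 5 m
Formula: V = (1/3) * base_area * h
base_area = 9 * 5.1 = 45.9
base_area * h = 45.9 * 5 = 229.5
V = 229.5 / 3
V = 76.5
76.5 m^3


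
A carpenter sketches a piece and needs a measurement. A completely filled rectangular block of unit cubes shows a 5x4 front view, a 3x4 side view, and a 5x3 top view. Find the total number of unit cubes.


Orthographic views of a solid rectangular block:
Front view 5 x 4 -> length = 5, height = 4
Side view 3 x 4 -> width = 3, height = 4 (consistent)
Top view 5 x 3 -> confirms length = 5, width = 3
The block is 5 x 3 x 4.
Total unit cubes = 5 * 3 * 4 = 60
60 unit cubes


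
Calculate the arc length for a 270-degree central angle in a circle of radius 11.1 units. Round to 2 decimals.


Shape: circular arc
Radius r = 11.1 units, Angle = 270 degrees
Formula: L = (angle/360) * 2 * pi * r
2 * pi * r = 22.2 * pi
L = (270/360) * 22.2 * pi
L = 16.65 * pi
L = 52.31
52.31 units


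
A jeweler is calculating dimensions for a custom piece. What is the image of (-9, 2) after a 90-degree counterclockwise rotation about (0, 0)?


Transformation: rotation about the origin
Original point: (-9, 2)
Rule for 90 deg counterclockwise: (x, y) -> (-y, x)
Apply: (-9, 2) -> (-2, -9)
(-2, -9)


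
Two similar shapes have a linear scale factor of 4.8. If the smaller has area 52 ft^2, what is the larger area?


Linear scale factor k = 4.8
Original area = 52 ft^2
Rule: under a linear scaling by k, areas scale by k^2.
k^2 = 4.8^2 = 23.04
New area = 52 * 23.04
New area = 1198.08
1198.08 ft^2


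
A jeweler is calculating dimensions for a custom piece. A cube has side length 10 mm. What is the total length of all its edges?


Shape: cube
Side s = 10 mm
A cube has 12 edges, all equal.
Formula: total edge length = 12 * s
Total = 12 * 10
Total = 120
120 mm


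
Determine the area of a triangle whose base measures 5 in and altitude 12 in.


Shape: triangle
Base b = 5 in, Height h = 12 in
Formula: A = (1/2) * b * h
A = 0.5 * 5 * 12
A = 0.5 * 60
A = 30
30 in^2


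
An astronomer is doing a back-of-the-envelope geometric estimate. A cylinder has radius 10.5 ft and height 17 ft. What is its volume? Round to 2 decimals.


Shape: cylinder
Radius r = 10.5 ft, Height h = 17 ft
Formula: V = pi * r^2 * h
r^2 = 110.25
V = pi * 110.25 * 17
V = 1874.25 * pi
V = 5888.13
5888.13 ft^3


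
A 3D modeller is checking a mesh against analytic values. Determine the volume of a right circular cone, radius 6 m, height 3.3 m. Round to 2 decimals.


Shape: cone
Radius r = 6 m, Height h = 3.3 m
Formula: V = (1/3) * pi * r^2 * h
r^2 = 36
pi * r^2 * h = pi * 36 * 3.3 = 118.8 * pi
V = 118.8 * pi / 3
V = 124.41
124.41 m^3


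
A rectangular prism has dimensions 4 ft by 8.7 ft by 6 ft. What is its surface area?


Shape: rectangular prism
l = 4 ft, w = 8.7 ft, h = 6 ft
Formula: SA = 2(lw + lh + wh)
lw = 34.8, lh = 24, wh = 52.2
lw + lh + wh = 111
SA = 2 * 111
SA = 222
222 ft^2


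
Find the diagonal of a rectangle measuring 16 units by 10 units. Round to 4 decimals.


Shape: rectangle (diagonal via Pythagoras)
Sides: 16 units and 10 units
Formula: d = sqrt(l^2 + w^2)
l^2 = 256, w^2 = 100
l^2 + w^2 = 356
d = sqrt(356)
d = 18.868
18.868 units


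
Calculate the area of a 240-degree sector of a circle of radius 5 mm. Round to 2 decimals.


Shape: circular sector
Radius r = 5 mm, Angle = 240 degrees
Formula: A = (angle/360) * pi * r^2
r^2 = 25
Fraction of circle = 240/360
A = (240/360) * pi * 25
A = 16.666667 * pi
A = 52.36
52.36 mm^2


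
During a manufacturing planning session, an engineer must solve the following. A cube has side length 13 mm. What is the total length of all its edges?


Shape: cube
Side s = 13 mm
A cube has 12 edges, all equal.
Formula: total edge length = 12 * s
Total = 12 * 13
Total = 156
156 mm


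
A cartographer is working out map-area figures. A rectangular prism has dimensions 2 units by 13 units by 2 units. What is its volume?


Shape: rectangular prism
l = 2 units, w = 13 units, h = 2 units
Formula: V = l * w * h
V = 2 * 13 * 2
V = 26 * 2
V = 52
52 units^3


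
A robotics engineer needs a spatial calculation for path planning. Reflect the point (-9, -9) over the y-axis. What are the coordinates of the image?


Transformation: reflection
Original point: (-9, -9)
Rule for reflection over the y-axis: (x, y) -> (-x, y)
Apply: (-9, -9) -> (9, -9)
(9, -9)


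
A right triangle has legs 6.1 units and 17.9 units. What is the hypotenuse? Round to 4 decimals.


Shape: right triangle
Legs a = 6.1 units, b = 17.9 units
Formula: c = sqrt(a^2 + b^2)
a^2 = 37.21, b^2 = 320.41
a^2 + b^2 = 357.62
c = sqrt(357.62)
c = 18.9108
18.9108 units


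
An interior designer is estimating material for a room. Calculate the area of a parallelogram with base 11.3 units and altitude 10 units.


Shape: parallelogram
Base b = 11.3 units, Height h = 10 units
Formula: A = b * h
A = 11.3 * 10
A = 113
113 units^2


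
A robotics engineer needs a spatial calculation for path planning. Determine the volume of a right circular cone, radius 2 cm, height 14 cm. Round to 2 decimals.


Shape: cone
Radius r = 2 cm, Height h = 14 cm
Formula: V = (1/3) * pi * r^2 * h
r^2 = 4
pi * r^2 * h = pi * 4 * 14 = 56 * pi
V = 56 * pi / 3
V = 58.64
58.64 cm^3


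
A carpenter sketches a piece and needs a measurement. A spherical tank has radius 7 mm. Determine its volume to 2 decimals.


Shape: sphere
Radius r = 7 mm
Formula: V = (4/3) * pi * r^3
r^3 = 343
(4/3) * 343 = 457.333333
V = 457.333333 * pi
V = 1436.76
1436.76 mm^3


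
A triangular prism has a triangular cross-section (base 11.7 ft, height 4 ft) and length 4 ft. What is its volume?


Shape: triangular prism
Triangle base = 11.7 ft, triangle height = 4 ft, prism length L = 4 ft
Formula: V = (1/2 * b * h_tri) * L
Cross-section area = 0.5 * 11.7 * 4 = 23.4
V = 23.4 * 4
V = 93.6
93.6 ft^3


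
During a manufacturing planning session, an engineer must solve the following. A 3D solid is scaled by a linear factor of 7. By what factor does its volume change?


Linear scale factor k = 7
Rule: under a linear scaling by k, volumes scale by k^3.
k^3 = 7 * 7 * 7
k^3 = 49 * 7
k^3 = 343
Volume scales by a factor of 343.
343 (dimensionless)


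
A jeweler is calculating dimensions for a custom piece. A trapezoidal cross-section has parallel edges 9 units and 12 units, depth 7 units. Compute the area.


Shape: trapezoid
Parallel sides a = 9 units, b = 12 units; Height h = 7 units
Formula: A = (a + b) * h / 2
a + b = 9 + 12 = 21
A = 21 * 7 / 2
A = 147 / 2
A = 73.5
73.5 units^2


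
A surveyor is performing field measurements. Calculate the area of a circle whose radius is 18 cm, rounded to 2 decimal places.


Shape: circle
Radius r = 18 cm
Formula: A = pi * r^2
r^2 = 18^2 = 324
A = pi * 324
A = 1017.88
1017.88 cm^2


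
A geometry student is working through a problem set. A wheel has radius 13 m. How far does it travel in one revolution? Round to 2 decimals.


Shape: circle
Radius r = 13 m
Formula: C = 2 * pi * r
C = 2 * pi * 13
C = 26 * pi
C = 81.68
81.68 m


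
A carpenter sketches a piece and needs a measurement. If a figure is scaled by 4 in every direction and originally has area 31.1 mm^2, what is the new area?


Linear scale factor k = 4
Original area = 31.1 mm^2
Rule: under a linear scaling by k, areas scale by k^2.
k^2 = 4^2 = 16
New area = 31.1 * 16
New area = 497.6
497.6 mm^2


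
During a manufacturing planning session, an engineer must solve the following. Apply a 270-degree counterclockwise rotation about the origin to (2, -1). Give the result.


Transformation: rotation about the origin
Original point: (2, -1)
Rule for 270 deg counterclockwise: (x, y) -> (y, -x)
Apply: (2, -1) -> (-1, -2)
(-1, -2)


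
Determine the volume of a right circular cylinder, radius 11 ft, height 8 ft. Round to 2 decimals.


Shape: cylinder
Radius r = 11 ft, Height h = 8 ft
Formula: V = pi * r^2 * h
r^2 = 121
V = pi * 121 * 8
V = 968 * pi
V = 3041.06
3041.06 ft^3


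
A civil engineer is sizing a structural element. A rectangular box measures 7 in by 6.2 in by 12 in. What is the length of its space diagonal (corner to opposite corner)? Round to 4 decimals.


Shape: rectangular box (space diagonal)
l = 7 in, w = 6.2 in, h = 12 in
Visualize: the diagonal of the base, then a right triangle with that diagonal and the height.
Formula: d = sqrt(l^2 + w^2 + h^2)
l^2 + w^2 + h^2 = 49 + 38.44 + 144 = 231.44
d = sqrt(231.44)
d = 15.2132
15.2132 in


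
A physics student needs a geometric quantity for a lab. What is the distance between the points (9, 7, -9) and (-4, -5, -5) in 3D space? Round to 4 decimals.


3D distance between two points
P1 = (9, 7, -9), P2 = (-4, -5, -5)
Formula: d = sqrt((x2-x1)^2 + (y2-y1)^2 + (z2-z1)^2)
dx = -4 - 9 = -13
dy = -5 - 7 = -12
dz = -5 - -9 = 4
dx^2 + dy^2 + dz^2 = 169 + 144 + 16 = 329
d = sqrt(329)
d = 18.1384
18.1384 units


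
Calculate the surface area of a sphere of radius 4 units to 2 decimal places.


Shape: sphere
Radius r = 4 units
Formula: SA = 4 * pi * r^2
r^2 = 16
SA = 4 * pi * 16
SA = 64 * pi
SA = 201.06
201.06 units^2


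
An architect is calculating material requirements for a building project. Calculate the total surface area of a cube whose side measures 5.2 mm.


Shape: cube
Side s = 5.2 mm
A cube has 6 square faces.
Formula: SA = 6 * s^2
s^2 = 27.04
SA = 6 * 27.04
SA = 162.24
162.24 mm^2


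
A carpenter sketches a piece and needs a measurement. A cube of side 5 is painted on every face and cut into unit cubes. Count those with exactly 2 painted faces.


Large cube: 5 x 5 x 5, cut into unit cubes.
n = 5, so n - 2 = 3
Cubes with 2 painted faces lie along the edges, excluding corners.
A cube has 12 edges; each contributes (n - 2) = 3 such cubes.
Count = 12 * 3 = 36
36 unit cubes


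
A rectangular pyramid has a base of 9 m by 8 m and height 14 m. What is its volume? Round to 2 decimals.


Shape: rectangular pyramid
Base: 9 m x 8 m, Height h = 14 m
Formula: V = (1/3) * base_area * h
base_area = 9 * 8 = 72
base_area * h = 72 * 14 = 1008
V = 1008 / 3
V = 336
336 m^3


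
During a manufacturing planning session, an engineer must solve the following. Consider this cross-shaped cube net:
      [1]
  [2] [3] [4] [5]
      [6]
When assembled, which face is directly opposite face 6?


Net: cross layout. Take square 3 as the base (bottom).
Fold the four squares in the horizontal row up around 3: 2 -> left, 4 -> right, 5 wraps to the top.
Fold 1 and 6 up from 3: 1 -> back, 6 -> front.
Opposite pairs are therefore: (1, 6), (2, 4), (3, 5).
Face 6 is opposite face 1.
face 1


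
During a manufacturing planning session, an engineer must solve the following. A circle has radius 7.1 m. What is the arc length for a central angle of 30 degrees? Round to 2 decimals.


Shape: circular arc
Radius r = 7.1 m, Angle = 30 degrees
Formula: L = (angle/360) * 2 * pi * r
2 * pi * r = 14.2 * pi
L = (30/360) * 14.2 * pi
L = 1.183333 * pi
L = 3.72
3.72 m
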